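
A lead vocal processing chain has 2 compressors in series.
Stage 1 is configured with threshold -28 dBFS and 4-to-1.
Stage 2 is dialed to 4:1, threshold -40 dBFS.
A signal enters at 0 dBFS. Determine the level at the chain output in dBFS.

Stage 1: 28 dB above -28 dBFS, reduced 4:1 to 7 dB above → -21 dBFS.
Stage 2: overshoot 19 dB → 19/4 = 4.75 dB → -35.25 dBFS.

-35.25 dBFS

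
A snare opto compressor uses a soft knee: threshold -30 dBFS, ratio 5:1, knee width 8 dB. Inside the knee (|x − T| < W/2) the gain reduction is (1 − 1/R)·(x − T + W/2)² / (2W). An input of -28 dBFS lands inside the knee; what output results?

x − T + W/2 = -28 − (-30) + 4 = 6.
GR = (1 − 1/5) × 6² / 16 = 0.8 × 36 / 16 = 1.8 dB.
Output = -28 − 1.8 = -29.8 dBFS.

-29.8 dBFS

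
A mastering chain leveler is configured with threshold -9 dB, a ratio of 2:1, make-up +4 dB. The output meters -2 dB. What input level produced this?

-3 dB

Remove make-up: -2 − 4 = -6 dB.
The compressed level sits -6 − (-9) = 3 dB over threshold.
Input overshoot = R × output overshoot = 6 dB → input = -9 + 6 = -3 dB.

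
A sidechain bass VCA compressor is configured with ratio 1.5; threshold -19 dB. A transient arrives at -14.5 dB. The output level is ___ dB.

-16 dB

The input is 4.5 dB above the -19 dB threshold.
At 1.5:1 the overshoot is divided by 1.5, leaving 3 dB above threshold.
So the level is -19 + 3 = -16 dB.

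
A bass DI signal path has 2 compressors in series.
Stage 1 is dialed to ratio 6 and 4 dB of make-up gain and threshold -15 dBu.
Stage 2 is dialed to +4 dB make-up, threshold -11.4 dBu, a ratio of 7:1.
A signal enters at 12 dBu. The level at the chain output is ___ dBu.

-6.7 dBu

Stage 1: overshoot 27 dB → 27/6 = 4.5 dB → -10.5 dBu; +4 dB make-up → -6.5 dBu.
Stage 2: 4.9 dB above -11.4 dBu, reduced 7:1 to 0.7 dB above → -10.7 dBu; +4 dB make-up → -6.7 dBu.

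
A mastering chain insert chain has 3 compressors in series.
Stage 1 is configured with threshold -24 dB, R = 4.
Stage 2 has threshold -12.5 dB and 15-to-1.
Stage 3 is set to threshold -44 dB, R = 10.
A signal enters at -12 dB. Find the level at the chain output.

Stage 1: 12 dB above -24 dB, reduced 4:1 to 3 dB above → -21 dB.
Stage 2: -21 dB is at or below the -12.5 dB threshold — no compression; output -21 dB.
Stage 3: overshoot 23 dB → 23/10 = 2.3 dB → -41.7 dB.

-41.7 dB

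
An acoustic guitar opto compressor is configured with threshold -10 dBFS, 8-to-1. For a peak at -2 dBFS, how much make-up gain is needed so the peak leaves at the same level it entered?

7 dB

Overshoot 8 dB → 8/8 = 1 dB after compression, so the compressed level is -10 + 1 = -9 dBFS.
Make-up = target − compressed = -2 − (-9) = 7 dB.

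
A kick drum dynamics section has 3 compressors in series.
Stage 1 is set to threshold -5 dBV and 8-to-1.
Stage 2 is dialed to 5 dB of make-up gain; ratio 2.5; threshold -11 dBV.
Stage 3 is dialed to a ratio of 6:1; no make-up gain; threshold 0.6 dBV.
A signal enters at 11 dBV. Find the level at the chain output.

-2.8 dBV

Stage 1: 11 dBV is 16 dB over -5 dBV; at 8:1 that becomes 2 dB over, giving -3 dBV.
Stage 2: -3 dBV is 8 dB over -11 dBV; at 2.5:1 that becomes 3.2 dB over, giving -7.8 dBV; +5 dB make-up → -2.8 dBV.
Stage 3: below threshold (-2.8 ≤ 0.6); passes unchanged; output -2.8 dBV.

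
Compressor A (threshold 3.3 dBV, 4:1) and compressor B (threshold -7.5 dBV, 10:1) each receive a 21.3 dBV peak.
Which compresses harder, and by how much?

B, by 12.42 dB

A: 18 dB over, compressed to 4.5 dB over, so 13.5 dB of GR.
B: 28.8 dB over, compressed to 2.88 dB over, so 25.92 dB of GR.
B applies 12.42 dB more gain reduction.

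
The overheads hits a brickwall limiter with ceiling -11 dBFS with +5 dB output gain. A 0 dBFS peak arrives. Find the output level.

The limiter clamps the peak to its -11 dBFS ceiling.
Output gain then adds 5 dB: -11 + 5 = -6 dBFS.

-6 dBFS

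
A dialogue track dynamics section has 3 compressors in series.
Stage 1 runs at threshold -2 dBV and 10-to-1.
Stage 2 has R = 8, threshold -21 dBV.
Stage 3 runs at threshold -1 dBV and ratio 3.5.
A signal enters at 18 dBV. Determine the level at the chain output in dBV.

Stage 1: 18 dBV is 20 dB over -2 dBV; at 10:1 that becomes 2 dB over, giving 0 dBV.
Stage 2: 0 dBV is 21 dB over -21 dBV; at 8:1 that becomes 2.625 dB over, giving -18.375 dBV.
Stage 3: -18.375 dBV ≤ -1 dBV, so stage 3 doesn't engage; output -18.375 dBV.

-18.375 dBV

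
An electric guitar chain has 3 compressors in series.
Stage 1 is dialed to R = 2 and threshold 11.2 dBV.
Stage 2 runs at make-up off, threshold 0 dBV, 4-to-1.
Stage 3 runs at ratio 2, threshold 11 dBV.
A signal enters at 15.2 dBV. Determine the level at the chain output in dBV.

3.3 dBV

Stage 1: 15.2 dBV is 4 dB over 11.2 dBV; at 2:1 that becomes 2 dB over, giving 13.2 dBV.
Stage 2: 13.2 dB above 0 dBV, reduced 4:1 to 3.3 dB above → 3.3 dBV.
Stage 3: below threshold (3.3 ≤ 11); passes unchanged; output 3.3 dBV.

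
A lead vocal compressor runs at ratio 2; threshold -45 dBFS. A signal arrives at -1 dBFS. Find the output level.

-23 dBFS

Overshoot: -1 − (-45) = 44 dB.
2:1 compression reduces that to 44/2 = 22 dB over.
So the level is -45 + 22 = -23 dBFS.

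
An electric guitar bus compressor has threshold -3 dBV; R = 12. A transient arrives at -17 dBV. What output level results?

-17 dBV is 14 dB below the -3 dBV threshold, so no gain reduction is applied.
Output = input = -17 dBV.

-17 dBV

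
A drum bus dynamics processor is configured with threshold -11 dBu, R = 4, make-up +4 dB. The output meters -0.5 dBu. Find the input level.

15 dBu

Before make-up, the level was -0.5 − 4 = -4.5 dBu.
That's 6.5 dB above the -11 dBu threshold.
Before 4:1 compression the overshoot was 6.5 × 4 = 26 dB, so input = -11 + 26 = 15 dBu.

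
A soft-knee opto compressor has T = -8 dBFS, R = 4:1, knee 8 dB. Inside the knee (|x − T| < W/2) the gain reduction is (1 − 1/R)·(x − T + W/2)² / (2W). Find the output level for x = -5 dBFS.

x − T + W/2 = -5 − (-8) + 4 = 7.
GR = (1 − 1/4) × 7² / 16 = 0.75 × 49 / 16 = 2.296875 dB.
Output = -5 − 2.296875 = -7.296875 dBFS.

-7.296875 dBFS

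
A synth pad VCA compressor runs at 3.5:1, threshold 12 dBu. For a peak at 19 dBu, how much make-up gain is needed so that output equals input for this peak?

5 dB

The peak compresses to 12 + 7/3.5 = 14 dBu.
To reach 19 dBu requires 19 − 14 = 5 dB of make-up.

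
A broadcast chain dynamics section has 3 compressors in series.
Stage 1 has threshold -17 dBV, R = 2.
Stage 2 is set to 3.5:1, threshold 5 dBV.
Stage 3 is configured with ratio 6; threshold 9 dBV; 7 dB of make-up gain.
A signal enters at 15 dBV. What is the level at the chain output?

Stage 1: 32 dB above -17 dBV, reduced 2:1 to 16 dB above → -1 dBV.
Stage 2: -1 dBV ≤ 5 dBV, so stage 2 doesn't engage; output -1 dBV.
Stage 3: -1 dBV ≤ 9 dBV, so stage 3 doesn't engage; make-up brings it to 6 dBV.

6 dBV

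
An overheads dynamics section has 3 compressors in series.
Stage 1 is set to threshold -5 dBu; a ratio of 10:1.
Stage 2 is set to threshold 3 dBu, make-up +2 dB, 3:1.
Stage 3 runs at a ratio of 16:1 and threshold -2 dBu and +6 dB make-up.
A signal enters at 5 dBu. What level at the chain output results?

Stage 1: 5 dBu is 10 dB over -5 dBu; at 10:1 that becomes 1 dB over, giving -4 dBu.
Stage 2: -4 dBu is at or below the 3 dBu threshold — no compression; make-up brings it to -2 dBu.
Stage 3: -2 dBu ≤ -2 dBu, so stage 3 doesn't engage; make-up brings it to 4 dBu.

4 dBu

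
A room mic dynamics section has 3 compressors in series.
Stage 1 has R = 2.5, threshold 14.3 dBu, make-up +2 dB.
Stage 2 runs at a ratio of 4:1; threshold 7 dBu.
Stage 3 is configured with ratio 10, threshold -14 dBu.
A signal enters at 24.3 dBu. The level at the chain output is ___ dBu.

-11.5675 dBu

Stage 1: overshoot 10 dB → 10/2.5 = 4 dB → 18.3 dBu; +2 dB make-up → 20.3 dBu.
Stage 2: overshoot 13.3 dB → 13.3/4 = 3.325 dB → 10.325 dBu.
Stage 3: 24.325 dB above -14 dBu, reduced 10:1 to 2.4325 dB above → -11.5675 dBu.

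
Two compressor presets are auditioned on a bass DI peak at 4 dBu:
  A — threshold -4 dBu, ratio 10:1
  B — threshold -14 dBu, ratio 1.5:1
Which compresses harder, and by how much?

A: overshoot 8 dB → output overshoot 0.8 dB → GR 7.2 dB.
B: overshoot 18 dB → output overshoot 12 dB → GR 6 dB.
A reduces 1.2 dB more.

A, by 1.2 dB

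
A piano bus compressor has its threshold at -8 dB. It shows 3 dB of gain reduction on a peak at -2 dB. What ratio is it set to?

2:1

Input overshoot = -2 − (-8) = 6 dB.
Output overshoot = 6 − 3 = 3 dB.
Ratio = input overshoot / output overshoot = 6 / 3 = 2.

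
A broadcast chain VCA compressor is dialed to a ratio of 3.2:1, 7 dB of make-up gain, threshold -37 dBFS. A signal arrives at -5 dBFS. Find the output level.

The input is 32 dB above the -37 dBFS threshold.
At 3.2:1 the overshoot is divided by 3.2, leaving 10 dB above threshold.
That puts the output at -27 dBFS; make-up adds 7 dB, giving -20 dBFS.

-20 dBFS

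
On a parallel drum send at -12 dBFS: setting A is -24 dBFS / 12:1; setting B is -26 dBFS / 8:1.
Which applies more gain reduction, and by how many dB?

B, by 1.25 dB

A: GR = 12 − 12/12 = 11 dB.
B: GR = 14 − 14/8 = 12.25 dB.
B reduces 1.25 dB more.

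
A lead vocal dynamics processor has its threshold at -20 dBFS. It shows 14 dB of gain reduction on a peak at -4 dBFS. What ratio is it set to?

Input overshoot = -4 − (-20) = 16 dB.
Output overshoot = 16 − 14 = 2 dB.
Ratio = input overshoot / output overshoot = 16 / 2 = 8.

8:1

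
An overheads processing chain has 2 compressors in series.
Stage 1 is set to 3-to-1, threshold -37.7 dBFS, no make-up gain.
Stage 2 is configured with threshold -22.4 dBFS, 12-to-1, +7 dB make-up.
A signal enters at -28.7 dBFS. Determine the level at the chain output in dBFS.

Stage 1: overshoot 9 dB → 9/3 = 3 dB → -34.7 dBFS.
Stage 2: -34.7 dBFS is at or below the -22.4 dBFS threshold — no compression; make-up brings it to -27.7 dBFS.

-27.7 dBFS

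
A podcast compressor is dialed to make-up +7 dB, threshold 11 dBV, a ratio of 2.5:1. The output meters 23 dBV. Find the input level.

Remove make-up: 23 − 7 = 16 dBV.
The compressed level sits 16 − 11 = 5 dB over threshold.
Before 2.5:1 compression the overshoot was 5 × 2.5 = 12.5 dB, so input = 11 + 12.5 = 23.5 dBV.

23.5 dBV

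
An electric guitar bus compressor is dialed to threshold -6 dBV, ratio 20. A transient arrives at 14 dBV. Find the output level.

Overshoot: 14 − (-6) = 20 dB.
At 20:1 the overshoot is divided by 20, leaving 1 dB above threshold.
So the level is -6 + 1 = -5 dBV.

-5 dBV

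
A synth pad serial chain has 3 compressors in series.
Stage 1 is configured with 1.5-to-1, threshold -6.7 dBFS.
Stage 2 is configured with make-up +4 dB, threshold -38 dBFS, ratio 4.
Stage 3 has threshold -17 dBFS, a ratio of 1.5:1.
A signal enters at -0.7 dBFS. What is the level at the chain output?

-25.175 dBFS

Stage 1: overshoot 6 dB → 6/1.5 = 4 dB → -2.7 dBFS.
Stage 2: -2.7 dBFS is 35.3 dB over -38 dBFS; at 4:1 that becomes 8.825 dB over, giving -29.175 dBFS; +4 dB make-up → -25.175 dBFS.
Stage 3: -25.175 dBFS is at or below the -17 dBFS threshold — no compression; output -25.175 dBFS.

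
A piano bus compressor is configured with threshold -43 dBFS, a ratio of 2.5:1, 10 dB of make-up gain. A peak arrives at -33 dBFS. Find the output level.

-29 dBFS

The input is 10 dB above the -43 dBFS threshold.
At 2.5:1 the overshoot is divided by 2.5, leaving 4 dB above threshold.
So the level is -43 + 4 = -39 dBFS; make-up adds 10 dB, giving -29 dBFS.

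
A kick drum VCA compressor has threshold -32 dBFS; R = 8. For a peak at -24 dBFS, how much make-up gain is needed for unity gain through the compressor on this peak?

7 dB

Overshoot 8 dB → 8/8 = 1 dB after compression, so the compressed level is -32 + 1 = -31 dBFS.
Make-up = target − compressed = -24 − (-31) = 7 dB.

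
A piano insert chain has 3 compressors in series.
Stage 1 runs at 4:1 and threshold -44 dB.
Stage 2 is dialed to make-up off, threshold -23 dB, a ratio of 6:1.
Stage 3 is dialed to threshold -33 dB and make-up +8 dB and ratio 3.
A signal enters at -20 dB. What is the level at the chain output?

Stage 1: overshoot 24 dB → 24/4 = 6 dB → -38 dB.
Stage 2: -38 dB is at or below the -23 dB threshold — no compression; output -38 dB.
Stage 3: -38 dB ≤ -33 dB, so stage 3 doesn't engage; make-up brings it to -30 dB.

-30 dB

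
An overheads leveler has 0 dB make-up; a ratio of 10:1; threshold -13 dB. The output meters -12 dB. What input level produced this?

That's 1 dB above the -13 dB threshold.
Input overshoot = R × output overshoot = 10 dB → input = -13 + 10 = -3 dB.

-3 dB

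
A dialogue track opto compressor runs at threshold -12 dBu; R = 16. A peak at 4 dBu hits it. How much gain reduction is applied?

Overshoot = 4 − (-12) = 16 dB.
After 16:1 compression the overshoot becomes 16/16 = 1 dB.
GR = overshoot in − overshoot out = 16 − 1 = 15 dB.

15 dB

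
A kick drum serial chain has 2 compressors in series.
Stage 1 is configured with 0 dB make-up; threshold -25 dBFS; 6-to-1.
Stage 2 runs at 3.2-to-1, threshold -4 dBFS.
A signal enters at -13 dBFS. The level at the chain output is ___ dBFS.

Stage 1: -13 dBFS is 12 dB over -25 dBFS; at 6:1 that becomes 2 dB over, giving -23 dBFS.
Stage 2: -23 dBFS is at or below the -4 dBFS threshold — no compression; output -23 dBFS.

-23 dBFS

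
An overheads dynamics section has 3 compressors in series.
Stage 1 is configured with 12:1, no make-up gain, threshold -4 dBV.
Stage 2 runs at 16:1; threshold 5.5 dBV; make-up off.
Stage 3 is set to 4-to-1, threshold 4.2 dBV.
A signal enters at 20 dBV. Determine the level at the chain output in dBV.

Stage 1: 20 dBV is 24 dB over -4 dBV; at 12:1 that becomes 2 dB over, giving -2 dBV.
Stage 2: -2 dBV is at or below the 5.5 dBV threshold — no compression; output -2 dBV.
Stage 3: -2 dBV is at or below the 4.2 dBV threshold — no compression; output -2 dBV.

-2 dBV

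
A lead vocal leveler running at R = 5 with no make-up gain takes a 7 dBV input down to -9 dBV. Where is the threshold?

-13 dBV

Let T be the threshold. Output overshoot = (input overshoot)/R, so -9 − T = (7 − T)/5.
5·(-9 − T) = 7 − T → 4·T = -45 − 7 = -52.
T = -52/4 = -13 dBV.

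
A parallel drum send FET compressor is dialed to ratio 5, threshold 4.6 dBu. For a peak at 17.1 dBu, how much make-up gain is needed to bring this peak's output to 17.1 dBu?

Without make-up, output = threshold + overshoot/5 = 4.6 + 2.5 = 7.1 dBu.
Gap to target: 10 dB.

10 dB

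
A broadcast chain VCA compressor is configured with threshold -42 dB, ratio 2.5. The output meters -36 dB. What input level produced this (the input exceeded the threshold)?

Post-compression overshoot = -36 − (-42) = 6 dB.
Undo the ratio: input overshoot = 6 × 2.5 = 15 dB, giving input = -27 dB.

-27 dB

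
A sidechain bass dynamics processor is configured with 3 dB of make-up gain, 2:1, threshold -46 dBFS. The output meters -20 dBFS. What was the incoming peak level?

0 dBFS

Remove make-up: -20 − 3 = -23 dBFS.
That's 23 dB above the -46 dBFS threshold.
Input overshoot = R × output overshoot = 46 dB → input = -46 + 46 = 0 dBFS.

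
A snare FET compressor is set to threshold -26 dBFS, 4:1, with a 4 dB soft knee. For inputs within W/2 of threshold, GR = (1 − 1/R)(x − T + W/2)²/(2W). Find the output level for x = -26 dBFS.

-26.375 dBFS

x − T + W/2 = -26 − (-26) + 2 = 2.
GR = (1 − 1/4) × 2² / 8 = 0.75 × 4 / 8 = 0.375 dB.
Output = -26 − 0.375 = -26.375 dBFS.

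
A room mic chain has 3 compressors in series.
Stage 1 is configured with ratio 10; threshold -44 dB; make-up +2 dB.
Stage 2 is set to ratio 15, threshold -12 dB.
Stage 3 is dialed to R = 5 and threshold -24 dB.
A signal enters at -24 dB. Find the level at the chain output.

Stage 1: -24 dB is 20 dB over -44 dB; at 10:1 that becomes 2 dB over, giving -42 dB; +2 dB make-up → -40 dB.
Stage 2: -40 dB is at or below the -12 dB threshold — no compression; output -40 dB.
Stage 3: -40 dB is at or below the -24 dB threshold — no compression; output -40 dB.

-40 dB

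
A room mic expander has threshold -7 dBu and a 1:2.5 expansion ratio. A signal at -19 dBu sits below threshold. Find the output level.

The input is 12 dB below the -7 dBu threshold.
A 1:2.5 expander multiplies undershoot by 2.5: 12 × 2.5 = 30 dB below threshold.
Output = -7 − 30 = -37 dBu.

-37 dBu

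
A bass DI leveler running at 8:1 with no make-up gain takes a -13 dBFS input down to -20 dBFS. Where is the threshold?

-21 dBFS

Let T be the threshold. Output overshoot = (input overshoot)/R, so -20 − T = (-13 − T)/8.
8·(-20 − T) = -13 − T → 7·T = -160 − (-13) = -147.
T = -147/7 = -21 dBFS.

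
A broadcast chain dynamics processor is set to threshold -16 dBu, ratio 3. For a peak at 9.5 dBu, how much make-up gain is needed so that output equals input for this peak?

The peak compresses to -16 + 25.5/3 = -7.5 dBu.
To reach 9.5 dBu requires 9.5 − (-7.5) = 17 dB of make-up.

17 dB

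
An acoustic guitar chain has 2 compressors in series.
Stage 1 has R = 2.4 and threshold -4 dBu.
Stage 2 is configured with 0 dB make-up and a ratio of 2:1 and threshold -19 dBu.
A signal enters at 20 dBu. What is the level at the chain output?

Stage 1: 24 dB above -4 dBu, reduced 2.4:1 to 10 dB above → 6 dBu.
Stage 2: overshoot 25 dB → 25/2 = 12.5 dB → -6.5 dBu.

-6.5 dBu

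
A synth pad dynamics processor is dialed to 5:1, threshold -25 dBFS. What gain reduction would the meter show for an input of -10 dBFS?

The signal is 15 dB above threshold.
After 5:1 compression the overshoot becomes 15/5 = 3 dB.
GR = overshoot in − overshoot out = 15 − 3 = 12 dB.

12 dB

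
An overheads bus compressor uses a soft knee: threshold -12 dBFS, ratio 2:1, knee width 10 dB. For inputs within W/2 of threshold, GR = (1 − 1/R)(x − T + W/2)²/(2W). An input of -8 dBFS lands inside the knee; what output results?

-10.025 dBFS

x − T + W/2 = -8 − (-12) + 5 = 9.
GR = (1 − 1/2) × 9² / 20 = 0.5 × 81 / 20 = 2.025 dB.
Output = -8 − 2.025 = -10.025 dBFS.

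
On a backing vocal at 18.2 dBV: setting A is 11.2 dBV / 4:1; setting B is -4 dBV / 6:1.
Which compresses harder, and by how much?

B, by 13.25 dB

A: GR = 7 − 7/4 = 5.25 dB.
B: GR = 22.2 − 22.2/6 = 18.5 dB.
B applies 13.25 dB more gain reduction.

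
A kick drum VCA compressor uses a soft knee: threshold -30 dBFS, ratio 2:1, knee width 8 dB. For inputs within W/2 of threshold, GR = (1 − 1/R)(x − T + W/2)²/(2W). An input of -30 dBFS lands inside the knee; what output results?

x − T + W/2 = -30 − (-30) + 4 = 4.
GR = (1 − 1/2) × 4² / 16 = 0.5 × 16 / 16 = 0.5 dB.
Output = -30 − 0.5 = -30.5 dBFS.

-30.5 dBFS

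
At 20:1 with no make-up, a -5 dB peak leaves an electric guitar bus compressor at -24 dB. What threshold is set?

-25 dB

Let T be the threshold. Output overshoot = (input overshoot)/R, so -24 − T = (-5 − T)/20.
20·(-24 − T) = -5 − T → 19·T = -480 − (-5) = -475.
T = -475/19 = -25 dB.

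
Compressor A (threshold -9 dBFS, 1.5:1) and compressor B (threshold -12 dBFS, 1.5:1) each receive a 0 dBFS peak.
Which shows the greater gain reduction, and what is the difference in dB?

A: 9 dB over, compressed to 6 dB over, so 3 dB of GR.
B: 12 dB over, compressed to 8 dB over, so 4 dB of GR.
B reduces 1 dB more.

B, by 1 dB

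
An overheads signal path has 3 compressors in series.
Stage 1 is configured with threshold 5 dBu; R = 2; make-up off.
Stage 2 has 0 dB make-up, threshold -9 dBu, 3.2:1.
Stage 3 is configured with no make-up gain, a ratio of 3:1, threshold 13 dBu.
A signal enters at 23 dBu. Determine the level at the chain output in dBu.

Stage 1: 18 dB above 5 dBu, reduced 2:1 to 9 dB above → 14 dBu.
Stage 2: 14 dBu is 23 dB over -9 dBu; at 3.2:1 that becomes 7.1875 dB over, giving -1.8125 dBu.
Stage 3: -1.8125 dBu ≤ 13 dBu, so stage 3 doesn't engage; output -1.8125 dBu.

-1.8125 dBu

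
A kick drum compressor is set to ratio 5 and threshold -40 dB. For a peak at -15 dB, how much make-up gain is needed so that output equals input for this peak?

20 dB

The peak compresses to -40 + 25/5 = -35 dB.
To reach -15 dB requires -15 − (-35) = 20 dB of make-up.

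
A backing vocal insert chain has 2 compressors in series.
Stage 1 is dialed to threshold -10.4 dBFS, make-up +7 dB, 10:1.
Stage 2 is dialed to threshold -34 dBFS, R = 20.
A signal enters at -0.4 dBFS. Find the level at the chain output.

-32.42 dBFS

Stage 1: -0.4 dBFS is 10 dB over -10.4 dBFS; at 10:1 that becomes 1 dB over, giving -9.4 dBFS; +7 dB make-up → -2.4 dBFS.
Stage 2: overshoot 31.6 dB → 31.6/20 = 1.58 dB → -32.42 dBFS.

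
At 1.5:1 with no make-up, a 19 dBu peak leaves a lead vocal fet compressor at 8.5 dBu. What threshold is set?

-12.5 dBu

Gain reduction = 19 − 8.5 = 10.5 dB; output overshoot = GR / (R − 1) = 10.5 / 0.5 = 21 dB.
Threshold = output − output overshoot = 8.5 − 21 = -12.5 dBu.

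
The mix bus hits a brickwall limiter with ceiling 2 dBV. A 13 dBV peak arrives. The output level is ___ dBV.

A brickwall limiter is an ∞:1 compressor: any input above the ceiling is clamped to 2 dBV.

2 dBV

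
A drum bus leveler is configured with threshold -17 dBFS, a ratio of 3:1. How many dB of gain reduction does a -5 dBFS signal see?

8 dB

-5 dBFS exceeds the threshold by 12 dB.
At 3:1, output sits 12/3 = 4 dB above threshold.
GR = overshoot in − overshoot out = 12 − 4 = 8 dB.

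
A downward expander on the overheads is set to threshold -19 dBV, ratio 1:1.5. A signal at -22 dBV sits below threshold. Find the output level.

-23.5 dBV

Below threshold, a 1:1.5 expander applies gain = (1.5−1)×(T − x) of attenuation.
(1.5−1) × 3 = 1.5 dB, so output = -22 − 1.5 = -23.5 dBV.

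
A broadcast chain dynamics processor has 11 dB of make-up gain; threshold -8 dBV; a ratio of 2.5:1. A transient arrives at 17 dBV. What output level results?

13 dBV

The input is 25 dB above the -8 dBV threshold.
At 2.5:1 the overshoot is divided by 2.5, leaving 10 dB above threshold.
That puts the output at 2 dBV; make-up adds 11 dB, giving 13 dBV.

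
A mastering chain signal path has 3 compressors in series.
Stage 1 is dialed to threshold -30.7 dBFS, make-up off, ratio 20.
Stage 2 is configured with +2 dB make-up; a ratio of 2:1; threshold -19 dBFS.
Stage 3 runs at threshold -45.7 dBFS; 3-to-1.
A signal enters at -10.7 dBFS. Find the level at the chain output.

Stage 1: 20 dB above -30.7 dBFS, reduced 20:1 to 1 dB above → -29.7 dBFS.
Stage 2: -29.7 dBFS ≤ -19 dBFS, so stage 2 doesn't engage; make-up brings it to -27.7 dBFS.
Stage 3: overshoot 18 dB → 18/3 = 6 dB → -39.7 dBFS.

-39.7 dBFS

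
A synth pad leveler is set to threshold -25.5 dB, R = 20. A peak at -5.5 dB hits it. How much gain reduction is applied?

19 dB

Overshoot = -5.5 − (-25.5) = 20 dB.
At 20:1, output sits 20/20 = 1 dB above threshold.
So the signal is attenuated by 20 − 1 = 19 dB.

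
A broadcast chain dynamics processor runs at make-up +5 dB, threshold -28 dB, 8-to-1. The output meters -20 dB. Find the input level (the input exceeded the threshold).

-4 dB

Stripping the +5 dB make-up gives -25 dB at the gain stage.
The compressed level sits -25 − (-28) = 3 dB over threshold.
Input overshoot = R × output overshoot = 24 dB → input = -28 + 24 = -4 dB.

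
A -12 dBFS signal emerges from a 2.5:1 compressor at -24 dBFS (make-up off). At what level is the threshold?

-32 dBFS

Gain reduction = -12 − (-24) = 12 dB; output overshoot = GR / (R − 1) = 12 / 1.5 = 8 dB.
Threshold = output − output overshoot = -24 − 8 = -32 dBFS.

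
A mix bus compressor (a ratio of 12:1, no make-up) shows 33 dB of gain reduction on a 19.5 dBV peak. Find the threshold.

Gain reduction = 19.5 − (-13.5) = 33 dB; output overshoot = GR / (R − 1) = 33 / 11 = 3 dB.
Threshold = output − output overshoot = -13.5 − 3 = -16.5 dBV.

-16.5 dBV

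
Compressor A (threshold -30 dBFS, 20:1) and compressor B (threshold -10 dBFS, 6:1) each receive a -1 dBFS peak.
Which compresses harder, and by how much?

A: GR = 29 − 29/20 = 27.55 dB.
B: GR = 9 − 9/6 = 7.5 dB.
A reduces 20.05 dB more.

A, by 20.05 dB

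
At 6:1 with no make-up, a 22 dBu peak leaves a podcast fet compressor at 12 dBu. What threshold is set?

10 dBu

Gain reduction = 22 − 12 = 10 dB; output overshoot = GR / (R − 1) = 10 / 5 = 2 dB.
Threshold = output − output overshoot = 12 − 2 = 10 dBu.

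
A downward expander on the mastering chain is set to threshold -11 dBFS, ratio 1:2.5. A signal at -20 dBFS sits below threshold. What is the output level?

Below threshold, a 1:2.5 expander applies gain = (2.5−1)×(T − x) of attenuation.
(2.5−1) × 9 = 13.5 dB, so output = -20 − 13.5 = -33.5 dBFS.

-33.5 dBFS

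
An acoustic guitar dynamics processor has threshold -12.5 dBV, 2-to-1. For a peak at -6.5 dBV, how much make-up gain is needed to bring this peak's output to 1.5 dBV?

Without make-up, output = threshold + overshoot/2 = -12.5 + 3 = -9.5 dBV.
Gap to target: 11 dB.

11 dB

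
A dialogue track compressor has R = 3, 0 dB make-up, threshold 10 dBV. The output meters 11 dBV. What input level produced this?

13 dBV

Post-compression overshoot = 11 − 10 = 1 dB.
Undo the ratio: input overshoot = 1 × 3 = 3 dB, giving input = 13 dBV.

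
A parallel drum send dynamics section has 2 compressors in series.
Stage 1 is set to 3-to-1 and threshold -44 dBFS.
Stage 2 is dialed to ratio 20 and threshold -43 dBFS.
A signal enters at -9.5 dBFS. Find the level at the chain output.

Stage 1: -9.5 dBFS is 34.5 dB over -44 dBFS; at 3:1 that becomes 11.5 dB over, giving -32.5 dBFS.
Stage 2: -32.5 dBFS is 10.5 dB over -43 dBFS; at 20:1 that becomes 0.525 dB over, giving -42.475 dBFS.

-42.475 dBFS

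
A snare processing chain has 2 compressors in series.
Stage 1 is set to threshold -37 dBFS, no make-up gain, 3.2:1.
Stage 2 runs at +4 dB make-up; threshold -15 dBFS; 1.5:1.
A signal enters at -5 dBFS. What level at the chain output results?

Stage 1: 32 dB above -37 dBFS, reduced 3.2:1 to 10 dB above → -27 dBFS.
Stage 2: below threshold (-27 ≤ -15); passes unchanged; make-up brings it to -23 dBFS.

-23 dBFS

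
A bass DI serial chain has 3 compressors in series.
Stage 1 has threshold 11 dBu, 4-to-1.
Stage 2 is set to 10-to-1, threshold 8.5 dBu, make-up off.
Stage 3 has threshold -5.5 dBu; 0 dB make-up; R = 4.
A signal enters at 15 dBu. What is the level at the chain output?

-1.9125 dBu

Stage 1: 4 dB above 11 dBu, reduced 4:1 to 1 dB above → 12 dBu.
Stage 2: overshoot 3.5 dB → 3.5/10 = 0.35 dB → 8.85 dBu.
Stage 3: 14.35 dB above -5.5 dBu, reduced 4:1 to 3.5875 dB above → -1.9125 dBu.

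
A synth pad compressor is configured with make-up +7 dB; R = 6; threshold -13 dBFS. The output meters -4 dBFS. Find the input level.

-1 dBFS

Remove make-up: -4 − 7 = -11 dBFS.
The compressed level sits -11 − (-13) = 2 dB over threshold.
Undo the ratio: input overshoot = 2 × 6 = 12 dB, giving input = -1 dBFS.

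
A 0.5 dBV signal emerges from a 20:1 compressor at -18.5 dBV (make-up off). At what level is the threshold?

-19.5 dBV

Input is 20 dB above T (since output overshoot × R = input overshoot: (-18.5 − T)·20 = 0.5 − T gives T = -19.5 dBV).
Check: -19.5 + (0.5 − (-19.5))/20 = -19.5 + 1 = -18.5 dBV. ✓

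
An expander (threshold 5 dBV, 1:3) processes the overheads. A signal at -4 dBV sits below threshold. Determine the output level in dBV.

-22 dBV

Below threshold, a 1:3 expander applies gain = (3−1)×(T − x) of attenuation.
(3−1) × 9 = 18 dB, so output = -4 − 18 = -22 dBV.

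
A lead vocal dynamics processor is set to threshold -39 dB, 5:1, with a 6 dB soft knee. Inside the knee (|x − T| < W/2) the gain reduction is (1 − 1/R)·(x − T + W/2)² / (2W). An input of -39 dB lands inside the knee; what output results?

x − T + W/2 = -39 − (-39) + 3 = 3.
GR = (1 − 1/5) × 3² / 12 = 0.8 × 9 / 12 = 0.6 dB.
Output = -39 − 0.6 = -39.6 dB.

-39.6 dB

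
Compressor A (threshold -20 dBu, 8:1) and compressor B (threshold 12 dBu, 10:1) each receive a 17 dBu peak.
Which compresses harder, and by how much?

A, by 27.875 dB

A: GR = 37 − 37/8 = 32.375 dB.
B: GR = 5 − 5/10 = 4.5 dB.
A reduces 27.875 dB more.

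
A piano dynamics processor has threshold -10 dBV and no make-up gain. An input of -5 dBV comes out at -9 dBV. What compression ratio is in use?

Input overshoot = -5 − (-10) = 5 dB; output overshoot = -9 − (-10) = 1 dB.
Ratio = 5 / 1 = 5.

5:1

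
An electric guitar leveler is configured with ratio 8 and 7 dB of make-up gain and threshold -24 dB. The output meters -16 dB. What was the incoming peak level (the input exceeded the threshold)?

Stripping the +7 dB make-up gives -23 dB at the gain stage.
That's 1 dB above the -24 dB threshold.
Input overshoot = R × output overshoot = 8 dB → input = -24 + 8 = -16 dB.

-16 dB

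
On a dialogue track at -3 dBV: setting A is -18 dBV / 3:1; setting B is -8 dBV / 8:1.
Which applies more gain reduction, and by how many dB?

A: overshoot 15 dB → output overshoot 5 dB → GR 10 dB.
B: overshoot 5 dB → output overshoot 0.625 dB → GR 4.375 dB.
A reduces 5.625 dB more.

A, by 5.625 dB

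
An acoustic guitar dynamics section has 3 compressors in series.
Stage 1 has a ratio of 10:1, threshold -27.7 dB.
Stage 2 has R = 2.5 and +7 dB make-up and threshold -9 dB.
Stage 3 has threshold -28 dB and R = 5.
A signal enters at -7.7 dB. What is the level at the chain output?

-26.14 dB

Stage 1: 20 dB above -27.7 dB, reduced 10:1 to 2 dB above → -25.7 dB.
Stage 2: below threshold (-25.7 ≤ -9); passes unchanged; make-up brings it to -18.7 dB.
Stage 3: 9.3 dB above -28 dB, reduced 5:1 to 1.86 dB above → -26.14 dB.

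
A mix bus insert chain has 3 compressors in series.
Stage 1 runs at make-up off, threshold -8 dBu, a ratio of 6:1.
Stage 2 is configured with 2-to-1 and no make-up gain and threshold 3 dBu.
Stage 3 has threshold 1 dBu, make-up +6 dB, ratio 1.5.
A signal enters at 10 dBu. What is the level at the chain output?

Stage 1: 10 dBu is 18 dB over -8 dBu; at 6:1 that becomes 3 dB over, giving -5 dBu.
Stage 2: -5 dBu ≤ 3 dBu, so stage 2 doesn't engage; output -5 dBu.
Stage 3: below threshold (-5 ≤ 1); passes unchanged; make-up brings it to 1 dBu.

1 dBu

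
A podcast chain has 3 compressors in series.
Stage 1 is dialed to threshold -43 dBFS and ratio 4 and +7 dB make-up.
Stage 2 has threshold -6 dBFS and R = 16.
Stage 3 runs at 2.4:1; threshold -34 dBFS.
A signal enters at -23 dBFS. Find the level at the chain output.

-32.75 dBFS

Stage 1: 20 dB above -43 dBFS, reduced 4:1 to 5 dB above → -38 dBFS; +7 dB make-up → -31 dBFS.
Stage 2: -31 dBFS is at or below the -6 dBFS threshold — no compression; output -31 dBFS.
Stage 3: 3 dB above -34 dBFS, reduced 2.4:1 to 1.25 dB above → -32.75 dBFS.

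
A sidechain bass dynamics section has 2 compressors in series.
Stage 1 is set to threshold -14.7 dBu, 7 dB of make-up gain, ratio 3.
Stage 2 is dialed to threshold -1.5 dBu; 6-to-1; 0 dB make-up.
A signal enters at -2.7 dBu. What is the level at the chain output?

Stage 1: 12 dB above -14.7 dBu, reduced 3:1 to 4 dB above → -10.7 dBu; +7 dB make-up → -3.7 dBu.
Stage 2: below threshold (-3.7 ≤ -1.5); passes unchanged; output -3.7 dBu.

-3.7 dBu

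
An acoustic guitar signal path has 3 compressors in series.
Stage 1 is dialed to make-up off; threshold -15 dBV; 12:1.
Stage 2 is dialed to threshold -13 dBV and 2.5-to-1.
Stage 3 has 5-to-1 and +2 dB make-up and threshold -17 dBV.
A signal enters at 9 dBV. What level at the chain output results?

-14.2 dBV

Stage 1: 24 dB above -15 dBV, reduced 12:1 to 2 dB above → -13 dBV.
Stage 2: -13 dBV is at or below the -13 dBV threshold — no compression; output -13 dBV.
Stage 3: overshoot 4 dB → 4/5 = 0.8 dB → -16.2 dBV; +2 dB make-up → -14.2 dBV.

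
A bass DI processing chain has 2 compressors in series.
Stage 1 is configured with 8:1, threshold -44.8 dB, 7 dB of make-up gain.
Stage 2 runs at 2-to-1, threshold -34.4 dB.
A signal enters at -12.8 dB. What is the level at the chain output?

-34.1 dB

Stage 1: overshoot 32 dB → 32/8 = 4 dB → -40.8 dB; +7 dB make-up → -33.8 dB.
Stage 2: 0.6 dB above -34.4 dB, reduced 2:1 to 0.3 dB above → -34.1 dB.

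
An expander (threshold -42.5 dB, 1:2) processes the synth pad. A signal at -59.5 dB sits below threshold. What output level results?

The input is 17 dB below the -42.5 dB threshold.
A 1:2 expander multiplies undershoot by 2: 17 × 2 = 34 dB below threshold.
Output = -42.5 − 34 = -76.5 dB.

-76.5 dB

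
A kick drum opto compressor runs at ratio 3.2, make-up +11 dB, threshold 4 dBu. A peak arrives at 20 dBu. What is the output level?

20 dBu sits 16 dB over threshold.
At 3.2:1 the overshoot is divided by 3.2, leaving 5 dB above threshold.
So the level is 4 + 5 = 9 dBu; make-up adds 11 dB, giving 20 dBu.

20 dBu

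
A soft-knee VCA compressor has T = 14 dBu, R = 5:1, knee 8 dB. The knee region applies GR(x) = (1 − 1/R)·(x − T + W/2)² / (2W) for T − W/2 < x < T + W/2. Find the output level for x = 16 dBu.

x − T + W/2 = 16 − 14 + 4 = 6.
GR = (1 − 1/5) × 6² / 16 = 0.8 × 36 / 16 = 1.8 dB.
Output = 16 − 1.8 = 14.2 dBu.

14.2 dBu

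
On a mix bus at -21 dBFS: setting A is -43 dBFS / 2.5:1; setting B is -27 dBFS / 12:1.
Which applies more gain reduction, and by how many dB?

A: overshoot 22 dB → output overshoot 8.8 dB → GR 13.2 dB.
B: overshoot 6 dB → output overshoot 0.5 dB → GR 5.5 dB.
Difference: 7.7 dB in favour of A.

A, by 7.7 dB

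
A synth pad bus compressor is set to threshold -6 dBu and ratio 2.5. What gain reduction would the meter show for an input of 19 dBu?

15 dB

19 dBu exceeds the threshold by 25 dB.
A 2.5:1 ratio leaves 10 dB of that excess.
GR = overshoot in − overshoot out = 25 − 10 = 15 dB.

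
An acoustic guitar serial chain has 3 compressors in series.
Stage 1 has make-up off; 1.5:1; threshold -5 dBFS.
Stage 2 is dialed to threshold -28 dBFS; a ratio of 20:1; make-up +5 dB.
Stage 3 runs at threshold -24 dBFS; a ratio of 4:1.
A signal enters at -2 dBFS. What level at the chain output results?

Stage 1: 3 dB above -5 dBFS, reduced 1.5:1 to 2 dB above → -3 dBFS.
Stage 2: -3 dBFS is 25 dB over -28 dBFS; at 20:1 that becomes 1.25 dB over, giving -26.75 dBFS; +5 dB make-up → -21.75 dBFS.
Stage 3: -21.75 dBFS is 2.25 dB over -24 dBFS; at 4:1 that becomes 0.5625 dB over, giving -23.4375 dBFS.

-23.4375 dBFS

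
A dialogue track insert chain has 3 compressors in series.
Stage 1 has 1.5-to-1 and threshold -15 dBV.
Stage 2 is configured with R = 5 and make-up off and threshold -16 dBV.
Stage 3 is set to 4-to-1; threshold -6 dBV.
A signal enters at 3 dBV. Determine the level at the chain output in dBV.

Stage 1: overshoot 18 dB → 18/1.5 = 12 dB → -3 dBV.
Stage 2: -3 dBV is 13 dB over -16 dBV; at 5:1 that becomes 2.6 dB over, giving -13.4 dBV.
Stage 3: -13.4 dBV is at or below the -6 dBV threshold — no compression; output -13.4 dBV.

-13.4 dBV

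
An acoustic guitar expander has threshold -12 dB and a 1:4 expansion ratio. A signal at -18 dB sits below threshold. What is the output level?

-36 dB

Below threshold, a 1:4 expander applies gain = (4−1)×(T − x) of attenuation.
(4−1) × 6 = 18 dB, so output = -18 − 18 = -36 dB.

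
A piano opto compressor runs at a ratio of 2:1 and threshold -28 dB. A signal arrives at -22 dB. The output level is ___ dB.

-25 dB

The input is 6 dB above the -28 dB threshold.
At 2:1 the overshoot is divided by 2, leaving 3 dB above threshold.
So the level is -28 + 3 = -25 dB.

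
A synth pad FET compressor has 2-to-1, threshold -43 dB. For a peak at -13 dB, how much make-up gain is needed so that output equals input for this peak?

Without make-up, output = threshold + overshoot/2 = -43 + 15 = -28 dB.
Gap to target: 15 dB.

15 dB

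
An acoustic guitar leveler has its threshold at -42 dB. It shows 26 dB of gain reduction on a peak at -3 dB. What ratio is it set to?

3:1

Input overshoot = -3 − (-42) = 39 dB.
Output overshoot = 39 − 26 = 13 dB.
Ratio = input overshoot / output overshoot = 39 / 13 = 3.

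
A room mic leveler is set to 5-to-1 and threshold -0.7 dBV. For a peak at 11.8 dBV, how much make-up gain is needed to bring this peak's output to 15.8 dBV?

Overshoot 12.5 dB → 12.5/5 = 2.5 dB after compression, so the compressed level is -0.7 + 2.5 = 1.8 dBV.
Make-up = target − compressed = 15.8 − 1.8 = 14 dB.

14 dB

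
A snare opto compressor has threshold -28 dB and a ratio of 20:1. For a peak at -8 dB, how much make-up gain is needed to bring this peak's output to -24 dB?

3 dB

Without make-up, output = threshold + overshoot/20 = -28 + 1 = -27 dB.
Gap to target: 3 dB.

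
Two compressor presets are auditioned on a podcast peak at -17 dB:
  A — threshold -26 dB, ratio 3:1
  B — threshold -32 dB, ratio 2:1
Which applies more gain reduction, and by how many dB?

B, by 1.5 dB

A: 9 dB over, compressed to 3 dB over, so 6 dB of GR.
B: 15 dB over, compressed to 7.5 dB over, so 7.5 dB of GR.
B applies 1.5 dB more gain reduction.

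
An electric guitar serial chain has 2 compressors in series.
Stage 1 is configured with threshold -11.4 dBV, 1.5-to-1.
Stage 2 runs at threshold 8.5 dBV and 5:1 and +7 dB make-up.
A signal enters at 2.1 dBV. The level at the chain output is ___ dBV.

Stage 1: overshoot 13.5 dB → 13.5/1.5 = 9 dB → -2.4 dBV.
Stage 2: below threshold (-2.4 ≤ 8.5); passes unchanged; make-up brings it to 4.6 dBV.

4.6 dBV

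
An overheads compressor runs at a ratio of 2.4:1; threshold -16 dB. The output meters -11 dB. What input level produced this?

-4 dB

That's 5 dB above the -16 dB threshold.
Before 2.4:1 compression the overshoot was 5 × 2.4 = 12 dB, so input = -16 + 12 = -4 dB.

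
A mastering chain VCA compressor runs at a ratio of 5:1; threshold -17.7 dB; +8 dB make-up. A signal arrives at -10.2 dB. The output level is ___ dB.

-10.2 dB sits 7.5 dB over threshold.
The 7.5 dB excess becomes 1.5 dB after 5:1 reduction.
Output = -17.7 + 1.5 = -16.2 dB; make-up adds 8 dB, giving -8.2 dB.

-8.2 dB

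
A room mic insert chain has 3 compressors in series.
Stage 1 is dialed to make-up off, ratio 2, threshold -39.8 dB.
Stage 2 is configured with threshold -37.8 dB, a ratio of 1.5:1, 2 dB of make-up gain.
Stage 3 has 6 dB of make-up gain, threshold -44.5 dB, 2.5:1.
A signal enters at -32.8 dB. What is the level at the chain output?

Stage 1: overshoot 7 dB → 7/2 = 3.5 dB → -36.3 dB.
Stage 2: -36.3 dB is 1.5 dB over -37.8 dB; at 1.5:1 that becomes 1 dB over, giving -36.8 dB; +2 dB make-up → -34.8 dB.
Stage 3: overshoot 9.7 dB → 9.7/2.5 = 3.88 dB → -40.62 dB; +6 dB make-up → -34.62 dB.

-34.62 dB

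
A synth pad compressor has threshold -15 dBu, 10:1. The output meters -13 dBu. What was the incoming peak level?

The compressed level sits -13 − (-15) = 2 dB over threshold.
Undo the ratio: input overshoot = 2 × 10 = 20 dB, giving input = 5 dBu.

5 dBu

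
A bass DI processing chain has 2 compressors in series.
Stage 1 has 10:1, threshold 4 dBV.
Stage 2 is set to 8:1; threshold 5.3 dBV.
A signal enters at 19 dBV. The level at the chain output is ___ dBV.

5.325 dBV

Stage 1: overshoot 15 dB → 15/10 = 1.5 dB → 5.5 dBV.
Stage 2: overshoot 0.2 dB → 0.2/8 = 0.025 dB → 5.325 dBV.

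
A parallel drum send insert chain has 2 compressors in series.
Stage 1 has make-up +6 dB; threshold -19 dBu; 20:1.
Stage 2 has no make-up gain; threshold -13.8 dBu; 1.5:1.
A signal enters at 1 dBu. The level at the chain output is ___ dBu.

Stage 1: 1 dBu is 20 dB over -19 dBu; at 20:1 that becomes 1 dB over, giving -18 dBu; +6 dB make-up → -12 dBu.
Stage 2: overshoot 1.8 dB → 1.8/1.5 = 1.2 dB → -12.6 dBu.

-12.6 dBu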